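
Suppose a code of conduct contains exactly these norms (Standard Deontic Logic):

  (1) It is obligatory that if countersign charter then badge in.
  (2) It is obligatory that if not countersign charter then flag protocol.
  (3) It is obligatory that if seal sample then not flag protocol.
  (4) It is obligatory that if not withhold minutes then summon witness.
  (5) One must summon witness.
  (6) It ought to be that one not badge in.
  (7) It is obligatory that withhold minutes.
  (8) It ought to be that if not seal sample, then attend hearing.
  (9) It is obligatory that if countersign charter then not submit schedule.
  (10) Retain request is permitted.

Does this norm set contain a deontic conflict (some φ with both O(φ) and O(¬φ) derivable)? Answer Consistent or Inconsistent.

Consistent

Premise 4 is O(¬withhold_minutes → summon_witness); even if O(summon_witness) held, inferring O(¬withhold_minutes) would be affirming the consequent — invalid.
So O(¬withhold_minutes) is not derivable, and the apparent clash with O(withhold_minutes) does not arise.
A world satisfying every obligation exists (e.g. attend_hearing=true, badge_in=false, countersign_charter=false, flag_protocol=true, retain_request=false, seal_sample=false, submit_schedule=false, summon_witness=true, withhold_minutes=true); no atom is both obligatory and forbidden, so the set is consistent.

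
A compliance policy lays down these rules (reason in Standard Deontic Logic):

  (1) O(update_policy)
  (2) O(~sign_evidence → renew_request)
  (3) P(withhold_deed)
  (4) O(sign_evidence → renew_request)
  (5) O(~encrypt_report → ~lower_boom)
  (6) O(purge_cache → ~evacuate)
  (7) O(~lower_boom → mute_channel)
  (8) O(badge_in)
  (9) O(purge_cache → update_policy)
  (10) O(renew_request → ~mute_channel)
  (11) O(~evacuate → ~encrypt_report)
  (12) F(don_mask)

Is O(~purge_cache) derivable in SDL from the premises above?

Premises 2 and 4 are O(~sign_evidence → renew_request) and O(sign_evidence → renew_request); every ideal world satisfies ~sign_evidence or sign_evidence, so in either case renew_request holds — hence O(renew_request).
Premise 10 is O(renew_request → ~mute_channel); since O(renew_request), deontic closure gives O(~mute_channel).
Premise 7, O(~lower_boom → mute_channel), contraposes to O(~mute_channel → lower_boom); with O(~mute_channel) we get O(lower_boom).
Premise 5, O(~encrypt_report → ~lower_boom), contraposes to O(lower_boom → encrypt_report); with O(lower_boom) we get O(encrypt_report).
Premise 11, O(~evacuate → ~encrypt_report), contraposes to O(encrypt_report → evacuate); with O(encrypt_report) we get O(evacuate).
Premise 6 is O(purge_cache → ~evacuate); contrapositively O(evacuate → ~purge_cache). Since O(evacuate) holds, K gives O(~purge_cache).
Premises 1, 3, 8, 9, 12 do not contribute to this derivation.
So O(~purge_cache) follows.

Yes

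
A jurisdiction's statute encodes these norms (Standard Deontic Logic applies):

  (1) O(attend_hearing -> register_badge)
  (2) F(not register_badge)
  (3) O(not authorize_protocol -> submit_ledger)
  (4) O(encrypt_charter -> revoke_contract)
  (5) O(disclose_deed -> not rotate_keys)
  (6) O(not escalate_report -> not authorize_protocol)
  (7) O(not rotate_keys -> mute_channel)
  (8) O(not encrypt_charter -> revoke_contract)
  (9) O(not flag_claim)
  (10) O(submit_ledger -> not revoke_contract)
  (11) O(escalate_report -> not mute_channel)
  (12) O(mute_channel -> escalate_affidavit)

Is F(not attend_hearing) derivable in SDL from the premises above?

Premise 1 is O(attend_hearing -> register_badge); even if O(register_badge) held, inferring O(attend_hearing) would be affirming the consequent — invalid.
No other premise forces O(attend_hearing). An ideal world satisfying every premise can still have not attend_hearing true, so F(not attend_hearing) is not derivable.

No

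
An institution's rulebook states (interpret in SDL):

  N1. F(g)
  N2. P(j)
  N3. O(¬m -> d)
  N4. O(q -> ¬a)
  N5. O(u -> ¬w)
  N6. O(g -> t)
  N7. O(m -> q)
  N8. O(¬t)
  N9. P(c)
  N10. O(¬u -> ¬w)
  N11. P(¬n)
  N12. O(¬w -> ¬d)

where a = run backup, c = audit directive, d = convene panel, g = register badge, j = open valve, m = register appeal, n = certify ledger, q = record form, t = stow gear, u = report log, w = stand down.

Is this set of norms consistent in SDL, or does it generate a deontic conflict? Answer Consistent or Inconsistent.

Consistent

Premise 6 is O(g -> t), but O(g) is not derivable from the premises, so it does not yield O(t).
So O(t) is not derivable, and the apparent clash with O(¬t) does not arise.
A world satisfying every obligation exists (e.g. a=false, c=false, d=false, g=false, j=false, m=true, n=false, q=true, t=false, u=false, w=false); no atom is both obligatory and forbidden, so the set is consistent.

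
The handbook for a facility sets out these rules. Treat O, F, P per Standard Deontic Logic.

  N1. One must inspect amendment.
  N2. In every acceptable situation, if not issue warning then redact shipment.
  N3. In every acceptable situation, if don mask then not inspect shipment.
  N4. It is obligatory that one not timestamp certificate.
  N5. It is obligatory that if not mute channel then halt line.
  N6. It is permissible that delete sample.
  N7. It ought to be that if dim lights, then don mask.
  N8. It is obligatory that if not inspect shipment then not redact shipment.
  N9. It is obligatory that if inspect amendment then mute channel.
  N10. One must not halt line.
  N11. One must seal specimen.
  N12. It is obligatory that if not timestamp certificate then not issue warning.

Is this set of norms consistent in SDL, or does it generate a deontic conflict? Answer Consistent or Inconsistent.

Premise 5 is O(¬mute_channel → halt_line), but O(¬mute_channel) is not derivable from the premises, so it does not yield O(halt_line).
So O(halt_line) is not derivable, and the apparent clash with O(¬halt_line) does not arise.
A world satisfying every obligation exists (e.g. delete_sample=false, dim_lights=false, don_mask=false, halt_line=false, inspect_amendment=true, inspect_shipment=true, issue_warning=false, mute_channel=true, redact_shipment=true, seal_specimen=true, timestamp_certificate=false); no atom is both obligatory and forbidden, so the set is consistent.

Consistent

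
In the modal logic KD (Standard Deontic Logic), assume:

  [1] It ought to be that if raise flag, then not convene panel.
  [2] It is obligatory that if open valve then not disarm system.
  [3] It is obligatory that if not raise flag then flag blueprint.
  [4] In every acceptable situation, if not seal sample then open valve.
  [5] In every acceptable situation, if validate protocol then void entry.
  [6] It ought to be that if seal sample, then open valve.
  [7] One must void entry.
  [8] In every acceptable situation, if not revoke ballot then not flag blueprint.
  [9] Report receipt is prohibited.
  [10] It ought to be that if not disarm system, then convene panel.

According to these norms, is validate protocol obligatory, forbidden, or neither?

Premise 5 is O(validate_protocol → void_entry); even if O(void_entry) held, inferring O(validate_protocol) would be affirming the consequent — invalid.
No premise or chain of K-axiom applications forces O(validate_protocol), and none forces O(¬validate_protocol). So validate_protocol is neither obligatory nor forbidden under these norms.

Neither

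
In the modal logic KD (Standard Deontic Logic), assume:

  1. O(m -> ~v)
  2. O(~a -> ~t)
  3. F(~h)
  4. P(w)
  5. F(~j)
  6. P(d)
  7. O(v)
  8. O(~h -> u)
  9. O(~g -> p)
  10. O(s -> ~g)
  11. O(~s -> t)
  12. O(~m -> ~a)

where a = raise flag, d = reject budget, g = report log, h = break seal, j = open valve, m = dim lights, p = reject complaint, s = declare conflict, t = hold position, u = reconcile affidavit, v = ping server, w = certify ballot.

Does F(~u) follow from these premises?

Premise 8 is O(~h -> u), but O(~h) is not derivable from the premises, so it does not yield O(u).
No other premise forces O(u). An ideal world satisfying every premise can still have ~u true, so F(~u) is not derivable.

No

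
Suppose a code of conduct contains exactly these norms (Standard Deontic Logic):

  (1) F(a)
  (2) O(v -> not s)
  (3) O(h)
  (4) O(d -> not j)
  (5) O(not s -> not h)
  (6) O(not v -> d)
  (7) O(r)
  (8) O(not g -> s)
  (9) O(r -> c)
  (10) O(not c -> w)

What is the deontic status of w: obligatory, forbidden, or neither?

Neither

Premise 10 is O(not c -> w), but O(not c) is not derivable from the premises, so it does not yield O(w).
No premise or chain of K-axiom applications forces O(w), and none forces O(not w). So w is neither obligatory nor forbidden under these norms.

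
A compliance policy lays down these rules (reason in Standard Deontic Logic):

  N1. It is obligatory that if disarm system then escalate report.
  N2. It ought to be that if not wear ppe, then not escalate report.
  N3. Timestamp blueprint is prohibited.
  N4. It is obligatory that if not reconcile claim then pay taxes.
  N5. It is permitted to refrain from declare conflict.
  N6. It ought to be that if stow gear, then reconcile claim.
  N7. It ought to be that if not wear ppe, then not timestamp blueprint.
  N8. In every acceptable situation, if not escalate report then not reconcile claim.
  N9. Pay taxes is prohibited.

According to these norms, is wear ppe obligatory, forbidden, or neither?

Obligatory

Premise 9 is F(pay_taxes), i.e. O(¬pay_taxes).
Premise 4, O(¬reconcile_claim → pay_taxes), contraposes to O(¬pay_taxes → reconcile_claim); with O(¬pay_taxes) we get O(reconcile_claim).
Premise 8 is O(¬escalate_report → ¬reconcile_claim); contrapositively O(reconcile_claim → escalate_report). Since O(reconcile_claim) holds, K gives O(escalate_report).
Premise 2 is O(¬wear_ppe → ¬escalate_report); contrapositively O(escalate_report → wear_ppe). Since O(escalate_report) holds, K gives O(wear_ppe).
Premises 1, 3, 5, 6, 7 do not contribute to this derivation.
Hence wear_ppe is obligatory.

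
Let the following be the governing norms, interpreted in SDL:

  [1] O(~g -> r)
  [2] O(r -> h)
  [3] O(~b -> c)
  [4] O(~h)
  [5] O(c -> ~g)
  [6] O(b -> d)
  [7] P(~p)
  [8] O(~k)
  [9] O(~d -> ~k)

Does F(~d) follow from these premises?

Yes

From premise 4 we have O(~h).
Premise 2, O(r -> h), contraposes to O(~h -> ~r); with O(~h) we get O(~r).
Premise 1, O(~g -> r), contraposes to O(~r -> g); with O(~r) we get O(g).
Premise 5, O(c -> ~g), contraposes to O(g -> ~c); with O(g) we get O(~c).
The contrapositive of premise 3 (O(~b -> c)) is O(~c -> b), and O(~c) is already established, so O(b).
With premise 6, O(b -> d), the K-axiom yields O(d).
Premises 7, 8, 9 do not contribute to this derivation.
So O(d) holds, i.e. F(~d). The claim follows.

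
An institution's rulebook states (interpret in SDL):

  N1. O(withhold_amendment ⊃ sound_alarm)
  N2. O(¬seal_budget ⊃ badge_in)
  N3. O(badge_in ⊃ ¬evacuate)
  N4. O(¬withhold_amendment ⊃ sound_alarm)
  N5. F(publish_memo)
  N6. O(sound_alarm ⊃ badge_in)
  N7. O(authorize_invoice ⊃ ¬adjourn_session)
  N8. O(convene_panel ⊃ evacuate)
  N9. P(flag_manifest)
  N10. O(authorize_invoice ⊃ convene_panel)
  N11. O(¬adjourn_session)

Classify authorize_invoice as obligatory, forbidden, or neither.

Forbidden

By case analysis on withhold_amendment: premise 1 gives O(withhold_amendment ⊃ sound_alarm) and premise 4 gives O(¬withhold_amendment ⊃ sound_alarm), so O(sound_alarm) either way.
Applying K to premise 6 (O(sound_alarm ⊃ badge_in)) and O(sound_alarm) yields O(badge_in).
From O(badge_in) and premise 3, O(badge_in ⊃ ¬evacuate), we obtain O(¬evacuate).
Premise 8 is O(convene_panel ⊃ evacuate); contrapositively O(¬evacuate ⊃ ¬convene_panel). Since O(¬evacuate) holds, K gives O(¬convene_panel).
The contrapositive of premise 10 (O(authorize_invoice ⊃ convene_panel)) is O(¬convene_panel ⊃ ¬authorize_invoice), and O(¬convene_panel) is already established, so O(¬authorize_invoice).
Premises 2, 5, 7, 9, 11 do not contribute to this derivation.
Thus O(¬authorize_invoice), which is F(authorize_invoice): authorize_invoice is forbidden.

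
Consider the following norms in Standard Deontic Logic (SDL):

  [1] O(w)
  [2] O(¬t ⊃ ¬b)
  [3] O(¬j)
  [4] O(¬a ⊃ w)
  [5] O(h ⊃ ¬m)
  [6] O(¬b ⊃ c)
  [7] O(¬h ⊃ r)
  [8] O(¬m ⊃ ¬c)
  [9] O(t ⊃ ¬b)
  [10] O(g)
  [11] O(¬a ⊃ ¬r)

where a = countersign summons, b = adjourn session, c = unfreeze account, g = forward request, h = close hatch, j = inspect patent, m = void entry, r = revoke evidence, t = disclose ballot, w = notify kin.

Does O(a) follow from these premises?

By case analysis on t: premise 9 gives O(t ⊃ ¬b) and premise 2 gives O(¬t ⊃ ¬b), so O(¬b) either way.
From O(¬b) and premise 6, O(¬b ⊃ c), we obtain O(c).
Premise 8 is O(¬m ⊃ ¬c); contrapositively O(c ⊃ m). Since O(c) holds, K gives O(m).
The contrapositive of premise 5 (O(h ⊃ ¬m)) is O(m ⊃ ¬h), and O(m) is already established, so O(¬h).
From O(¬h) and premise 7, O(¬h ⊃ r), we obtain O(r).
Premise 11 is O(¬a ⊃ ¬r); contrapositively O(r ⊃ a). Since O(r) holds, K gives O(a).
Premises 1, 3, 4, 10 do not contribute to this derivation.
So O(a) follows.

Yes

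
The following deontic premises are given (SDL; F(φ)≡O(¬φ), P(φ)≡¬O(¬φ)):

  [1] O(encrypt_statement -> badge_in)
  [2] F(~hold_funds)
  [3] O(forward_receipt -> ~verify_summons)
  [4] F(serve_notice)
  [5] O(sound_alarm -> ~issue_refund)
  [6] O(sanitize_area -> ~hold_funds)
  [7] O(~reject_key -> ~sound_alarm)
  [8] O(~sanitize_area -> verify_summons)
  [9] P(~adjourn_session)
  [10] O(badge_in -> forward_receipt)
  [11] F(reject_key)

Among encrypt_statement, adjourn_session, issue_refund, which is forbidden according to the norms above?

Premise 2, F(~hold_funds), is equivalent to O(hold_funds).
Premise 6 is O(sanitize_area -> ~hold_funds); contrapositively O(hold_funds -> ~sanitize_area). Since O(hold_funds) holds, K gives O(~sanitize_area).
From O(~sanitize_area) and premise 8, O(~sanitize_area -> verify_summons), we obtain O(verify_summons).
Premise 3 is O(forward_receipt -> ~verify_summons); contrapositively O(verify_summons -> ~forward_receipt). Since O(verify_summons) holds, K gives O(~forward_receipt).
Premise 10, O(badge_in -> forward_receipt), contraposes to O(~forward_receipt -> ~badge_in); with O(~forward_receipt) we get O(~badge_in).
The contrapositive of premise 1 (O(encrypt_statement -> badge_in)) is O(~badge_in -> ~encrypt_statement), and O(~badge_in) is already established, so O(~encrypt_statement).
So O(~encrypt_statement) holds, i.e. encrypt_statement is forbidden. None of the other listed options is forbidden under the premises.

encrypt_statement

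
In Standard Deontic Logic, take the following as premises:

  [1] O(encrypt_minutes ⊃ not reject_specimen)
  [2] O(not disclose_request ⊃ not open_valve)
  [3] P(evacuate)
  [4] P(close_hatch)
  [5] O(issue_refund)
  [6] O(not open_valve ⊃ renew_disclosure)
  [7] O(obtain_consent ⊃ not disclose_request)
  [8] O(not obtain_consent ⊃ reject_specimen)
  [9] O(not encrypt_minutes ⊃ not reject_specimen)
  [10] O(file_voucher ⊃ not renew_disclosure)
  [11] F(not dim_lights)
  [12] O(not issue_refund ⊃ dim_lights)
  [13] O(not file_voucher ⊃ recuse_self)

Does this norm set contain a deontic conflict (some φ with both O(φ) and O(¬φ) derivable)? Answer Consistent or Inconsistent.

Consistent

Premise 12 is O(not issue_refund ⊃ dim_lights); even if O(dim_lights) held, inferring O(not issue_refund) would be affirming the consequent — invalid.
So O(not issue_refund) is not derivable, and the apparent clash with O(issue_refund) does not arise.
A world satisfying every obligation exists (e.g. close_hatch=false, dim_lights=true, disclose_request=false, encrypt_minutes=false, evacuate=false, file_voucher=false, issue_refund=true, obtain_consent=true, open_valve=false, recuse_self=true, reject_specimen=false, renew_disclosure=true); no atom is both obligatory and forbidden, so the set is consistent.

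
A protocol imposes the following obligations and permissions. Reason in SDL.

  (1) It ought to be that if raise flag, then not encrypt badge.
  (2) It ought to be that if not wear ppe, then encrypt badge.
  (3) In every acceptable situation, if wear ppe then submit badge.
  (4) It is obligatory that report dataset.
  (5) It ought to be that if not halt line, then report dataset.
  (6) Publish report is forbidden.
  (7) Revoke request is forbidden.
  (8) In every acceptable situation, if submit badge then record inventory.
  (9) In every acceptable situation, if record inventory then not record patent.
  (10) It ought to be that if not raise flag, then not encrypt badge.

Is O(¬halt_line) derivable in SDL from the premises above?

No

Premise 5 is O(¬halt_line → report_dataset); even if O(report_dataset) held, inferring O(¬halt_line) would be affirming the consequent — invalid.
No other premise forces O(¬halt_line). An ideal world satisfying every premise can still have ¬halt_line false, so O(¬halt_line) is not derivable.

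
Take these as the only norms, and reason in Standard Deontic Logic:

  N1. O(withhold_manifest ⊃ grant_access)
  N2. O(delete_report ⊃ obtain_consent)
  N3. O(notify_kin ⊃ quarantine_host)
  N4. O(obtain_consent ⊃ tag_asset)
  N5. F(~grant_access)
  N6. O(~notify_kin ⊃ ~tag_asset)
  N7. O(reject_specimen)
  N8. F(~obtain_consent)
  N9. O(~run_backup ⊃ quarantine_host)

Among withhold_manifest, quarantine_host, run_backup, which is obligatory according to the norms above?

quarantine_host

F(~obtain_consent) at premise 8 means O(obtain_consent).
From O(obtain_consent) and premise 4, O(obtain_consent ⊃ tag_asset), we obtain O(tag_asset).
Premise 6 is O(~notify_kin ⊃ ~tag_asset); contrapositively O(tag_asset ⊃ notify_kin). Since O(tag_asset) holds, K gives O(notify_kin).
With premise 3, O(notify_kin ⊃ quarantine_host), the K-axiom yields O(quarantine_host).
So O(quarantine_host) holds — quarantine_host is obligatory. None of the other listed options is made obligatory by any chain of premises.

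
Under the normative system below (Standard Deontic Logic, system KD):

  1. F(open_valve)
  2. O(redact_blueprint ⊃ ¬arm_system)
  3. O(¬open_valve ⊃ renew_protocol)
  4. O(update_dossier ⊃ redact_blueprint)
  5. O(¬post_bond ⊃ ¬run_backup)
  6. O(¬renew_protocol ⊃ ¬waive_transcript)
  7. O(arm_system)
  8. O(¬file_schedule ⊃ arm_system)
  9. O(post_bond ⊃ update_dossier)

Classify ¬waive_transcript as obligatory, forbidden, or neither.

Premise 6 is O(¬renew_protocol ⊃ ¬waive_transcript), but O(¬renew_protocol) is not derivable from the premises, so it does not yield O(¬waive_transcript).
No premise or chain of K-axiom applications forces O(¬waive_transcript), and none forces O(waive_transcript). So ¬waive_transcript is neither obligatory nor forbidden under these norms.

Neither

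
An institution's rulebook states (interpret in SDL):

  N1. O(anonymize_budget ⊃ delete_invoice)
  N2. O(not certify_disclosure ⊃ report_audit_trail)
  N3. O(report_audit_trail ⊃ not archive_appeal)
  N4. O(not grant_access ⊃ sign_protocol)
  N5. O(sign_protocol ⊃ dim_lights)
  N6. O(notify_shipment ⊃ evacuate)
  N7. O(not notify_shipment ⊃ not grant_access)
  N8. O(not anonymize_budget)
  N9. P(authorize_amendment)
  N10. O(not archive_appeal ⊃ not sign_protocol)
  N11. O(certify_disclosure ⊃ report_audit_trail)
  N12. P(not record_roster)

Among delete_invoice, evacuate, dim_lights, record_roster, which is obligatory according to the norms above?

Premises 2 and 11 cover both cases: O(not certify_disclosure ⊃ report_audit_trail) and O(certify_disclosure ⊃ report_audit_trail). Since not certify_disclosure ∨ certify_disclosure is a tautology, O(report_audit_trail) follows.
Premise 3 is O(report_audit_trail ⊃ not archive_appeal); since O(report_audit_trail), deontic closure gives O(not archive_appeal).
Premise 10 is O(not archive_appeal ⊃ not sign_protocol); since O(not archive_appeal), deontic closure gives O(not sign_protocol).
Premise 4 is O(not grant_access ⊃ sign_protocol); contrapositively O(not sign_protocol ⊃ grant_access). Since O(not sign_protocol) holds, K gives O(grant_access).
Premise 7, O(not notify_shipment ⊃ not grant_access), contraposes to O(grant_access ⊃ notify_shipment); with O(grant_access) we get O(notify_shipment).
Premise 6 is O(notify_shipment ⊃ evacuate); since O(notify_shipment), deontic closure gives O(evacuate).
So O(evacuate) holds — evacuate is obligatory. None of the other listed options is made obligatory by any chain of premises.

evacuate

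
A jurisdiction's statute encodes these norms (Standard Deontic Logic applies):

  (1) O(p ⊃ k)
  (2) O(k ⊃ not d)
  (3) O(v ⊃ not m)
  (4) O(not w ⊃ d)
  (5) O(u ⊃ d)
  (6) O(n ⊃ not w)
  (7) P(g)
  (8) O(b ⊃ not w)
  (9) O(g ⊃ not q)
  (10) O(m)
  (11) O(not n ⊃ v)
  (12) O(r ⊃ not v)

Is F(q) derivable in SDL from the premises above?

Premise 9 is O(g ⊃ not q), but O(g) is not derivable from the premises (the permission P(g) asserts only not O(not g), not O(g)), so it does not yield O(not q).
No other premise forces O(not q). An ideal world satisfying every premise can still have q true, so F(q) is not derivable.

No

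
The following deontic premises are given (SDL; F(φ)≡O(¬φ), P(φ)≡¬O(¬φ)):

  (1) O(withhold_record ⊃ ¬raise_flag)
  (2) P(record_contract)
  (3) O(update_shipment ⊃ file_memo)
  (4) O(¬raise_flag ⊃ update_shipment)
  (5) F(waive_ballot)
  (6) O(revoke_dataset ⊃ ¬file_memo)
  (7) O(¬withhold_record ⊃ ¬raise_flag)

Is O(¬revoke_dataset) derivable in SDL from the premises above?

By case analysis on ¬withhold_record: premise 7 gives O(¬withhold_record ⊃ ¬raise_flag) and premise 1 gives O(withhold_record ⊃ ¬raise_flag), so O(¬raise_flag) either way.
Premise 4 is O(¬raise_flag ⊃ update_shipment); since O(¬raise_flag), deontic closure gives O(update_shipment).
Applying K to premise 3 (O(update_shipment ⊃ file_memo)) and O(update_shipment) yields O(file_memo).
The contrapositive of premise 6 (O(revoke_dataset ⊃ ¬file_memo)) is O(file_memo ⊃ ¬revoke_dataset), and O(file_memo) is already established, so O(¬revoke_dataset).
Premises 2, 5 do not contribute to this derivation.
So O(¬revoke_dataset) follows.

Yes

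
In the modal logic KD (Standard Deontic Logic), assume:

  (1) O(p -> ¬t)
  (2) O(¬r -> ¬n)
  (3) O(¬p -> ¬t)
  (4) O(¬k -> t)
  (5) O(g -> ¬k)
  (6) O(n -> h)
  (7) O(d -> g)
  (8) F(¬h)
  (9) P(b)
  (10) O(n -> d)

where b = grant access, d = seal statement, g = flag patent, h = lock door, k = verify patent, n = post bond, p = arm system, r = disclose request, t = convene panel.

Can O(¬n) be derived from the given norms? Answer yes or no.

Yes

Premises 1 and 3 are O(p -> ¬t) and O(¬p -> ¬t); every ideal world satisfies p or ¬p, so in either case ¬t holds — hence O(¬t).
Premise 4 is O(¬k -> t); contrapositively O(¬t -> k). Since O(¬t) holds, K gives O(k).
Premise 5 is O(g -> ¬k); contrapositively O(k -> ¬g). Since O(k) holds, K gives O(¬g).
The contrapositive of premise 7 (O(d -> g)) is O(¬g -> ¬d), and O(¬g) is already established, so O(¬d).
Premise 10 is O(n -> d); contrapositively O(¬d -> ¬n). Since O(¬d) holds, K gives O(¬n).
Premises 2, 6, 8, 9 do not contribute to this derivation.
So O(¬n) follows.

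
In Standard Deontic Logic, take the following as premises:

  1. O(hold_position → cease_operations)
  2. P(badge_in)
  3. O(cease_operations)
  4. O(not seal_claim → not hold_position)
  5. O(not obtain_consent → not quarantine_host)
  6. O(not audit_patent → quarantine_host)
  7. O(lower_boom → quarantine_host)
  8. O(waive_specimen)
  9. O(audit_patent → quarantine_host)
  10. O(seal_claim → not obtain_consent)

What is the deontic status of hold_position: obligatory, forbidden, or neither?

Forbidden

By case analysis on audit_patent: premise 9 gives O(audit_patent → quarantine_host) and premise 6 gives O(not audit_patent → quarantine_host), so O(quarantine_host) either way.
Premise 5 is O(not obtain_consent → not quarantine_host); contrapositively O(quarantine_host → obtain_consent). Since O(quarantine_host) holds, K gives O(obtain_consent).
Premise 10, O(seal_claim → not obtain_consent), contraposes to O(obtain_consent → not seal_claim); with O(obtain_consent) we get O(not seal_claim).
Premise 4 is O(not seal_claim → not hold_position); since O(not seal_claim), deontic closure gives O(not hold_position).
Premises 1, 2, 3, 7, 8 do not contribute to this derivation.
Thus O(not hold_position), which is F(hold_position): hold_position is forbidden.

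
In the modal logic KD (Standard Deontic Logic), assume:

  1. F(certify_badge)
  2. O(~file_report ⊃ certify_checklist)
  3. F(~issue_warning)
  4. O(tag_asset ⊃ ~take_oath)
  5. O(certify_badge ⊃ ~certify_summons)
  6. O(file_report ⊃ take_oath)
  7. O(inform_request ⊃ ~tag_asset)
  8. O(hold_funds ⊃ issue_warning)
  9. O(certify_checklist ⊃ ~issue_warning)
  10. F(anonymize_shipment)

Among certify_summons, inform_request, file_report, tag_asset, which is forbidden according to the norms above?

Premise 3 is F(~issue_warning), i.e. O(issue_warning).
Premise 9 is O(certify_checklist ⊃ ~issue_warning); contrapositively O(issue_warning ⊃ ~certify_checklist). Since O(issue_warning) holds, K gives O(~certify_checklist).
Premise 2 is O(~file_report ⊃ certify_checklist); contrapositively O(~certify_checklist ⊃ file_report). Since O(~certify_checklist) holds, K gives O(file_report).
Applying K to premise 6 (O(file_report ⊃ take_oath)) and O(file_report) yields O(take_oath).
Premise 4 is O(tag_asset ⊃ ~take_oath); contrapositively O(take_oath ⊃ ~tag_asset). Since O(take_oath) holds, K gives O(~tag_asset).
So O(~tag_asset) holds, i.e. tag_asset is forbidden. None of the other listed options is forbidden under the premises.

tag_asset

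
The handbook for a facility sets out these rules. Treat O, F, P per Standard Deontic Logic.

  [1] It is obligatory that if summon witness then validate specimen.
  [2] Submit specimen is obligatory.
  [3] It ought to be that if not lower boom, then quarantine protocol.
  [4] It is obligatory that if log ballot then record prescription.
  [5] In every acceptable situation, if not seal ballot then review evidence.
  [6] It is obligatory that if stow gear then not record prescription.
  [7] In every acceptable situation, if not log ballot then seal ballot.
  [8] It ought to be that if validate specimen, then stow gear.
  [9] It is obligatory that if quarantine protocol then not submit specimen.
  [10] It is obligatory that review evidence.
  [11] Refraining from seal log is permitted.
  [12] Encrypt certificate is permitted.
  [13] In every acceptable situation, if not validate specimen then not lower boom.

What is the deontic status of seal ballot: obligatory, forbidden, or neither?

Obligatory

Premise 2 states O(submit_specimen) outright.
The contrapositive of premise 9 (O(quarantine_protocol → ¬submit_specimen)) is O(submit_specimen → ¬quarantine_protocol), and O(submit_specimen) is already established, so O(¬quarantine_protocol).
Premise 3, O(¬lower_boom → quarantine_protocol), contraposes to O(¬quarantine_protocol → lower_boom); with O(¬quarantine_protocol) we get O(lower_boom).
Premise 13 is O(¬validate_specimen → ¬lower_boom); contrapositively O(lower_boom → validate_specimen). Since O(lower_boom) holds, K gives O(validate_specimen).
Applying K to premise 8 (O(validate_specimen → stow_gear)) and O(validate_specimen) yields O(stow_gear).
Premise 6 is O(stow_gear → ¬record_prescription); since O(stow_gear), deontic closure gives O(¬record_prescription).
Premise 4, O(log_ballot → record_prescription), contraposes to O(¬record_prescription → ¬log_ballot); with O(¬record_prescription) we get O(¬log_ballot).
Applying K to premise 7 (O(¬log_ballot → seal_ballot)) and O(¬log_ballot) yields O(seal_ballot).
Premises 1, 5, 10, 11, 12 do not contribute to this derivation.
Hence seal_ballot is obligatory.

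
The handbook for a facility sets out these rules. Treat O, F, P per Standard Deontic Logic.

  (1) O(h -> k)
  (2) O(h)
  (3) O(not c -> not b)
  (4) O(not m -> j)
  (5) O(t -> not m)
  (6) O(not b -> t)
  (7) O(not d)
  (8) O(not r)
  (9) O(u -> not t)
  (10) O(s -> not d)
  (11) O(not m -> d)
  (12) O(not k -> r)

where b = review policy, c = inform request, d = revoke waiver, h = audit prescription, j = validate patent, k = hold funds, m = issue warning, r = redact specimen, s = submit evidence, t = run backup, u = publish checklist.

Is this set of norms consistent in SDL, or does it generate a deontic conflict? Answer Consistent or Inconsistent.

Consistent

Premise 12 is O(not k -> r), but O(not k) is not derivable from the premises, so it does not yield O(r).
So O(r) is not derivable, and the apparent clash with O(not r) does not arise.
A world satisfying every obligation exists (e.g. b=true, c=true, d=false, h=true, j=false, k=true, m=true, r=false, s=false, t=false, u=false); no atom is both obligatory and forbidden, so the set is consistent.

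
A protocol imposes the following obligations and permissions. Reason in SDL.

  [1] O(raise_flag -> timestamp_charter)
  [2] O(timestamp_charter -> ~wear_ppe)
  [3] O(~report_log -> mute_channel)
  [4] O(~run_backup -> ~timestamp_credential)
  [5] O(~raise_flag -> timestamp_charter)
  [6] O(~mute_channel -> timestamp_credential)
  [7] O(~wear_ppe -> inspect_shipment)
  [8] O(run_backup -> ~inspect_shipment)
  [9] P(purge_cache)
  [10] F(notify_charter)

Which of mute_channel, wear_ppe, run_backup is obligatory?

Premises 5 and 1 cover both cases: O(~raise_flag -> timestamp_charter) and O(raise_flag -> timestamp_charter). Since ~raise_flag ∨ raise_flag is a tautology, O(timestamp_charter) follows.
With premise 2, O(timestamp_charter -> ~wear_ppe), the K-axiom yields O(~wear_ppe).
Premise 7 is O(~wear_ppe -> inspect_shipment); since O(~wear_ppe), deontic closure gives O(inspect_shipment).
Premise 8 is O(run_backup -> ~inspect_shipment); contrapositively O(inspect_shipment -> ~run_backup). Since O(inspect_shipment) holds, K gives O(~run_backup).
With premise 4, O(~run_backup -> ~timestamp_credential), the K-axiom yields O(~timestamp_credential).
Premise 6 is O(~mute_channel -> timestamp_credential); contrapositively O(~timestamp_credential -> mute_channel). Since O(~timestamp_credential) holds, K gives O(mute_channel).
So O(mute_channel) holds — mute_channel is obligatory. None of the other listed options is made obligatory by any chain of premises.

mute_channel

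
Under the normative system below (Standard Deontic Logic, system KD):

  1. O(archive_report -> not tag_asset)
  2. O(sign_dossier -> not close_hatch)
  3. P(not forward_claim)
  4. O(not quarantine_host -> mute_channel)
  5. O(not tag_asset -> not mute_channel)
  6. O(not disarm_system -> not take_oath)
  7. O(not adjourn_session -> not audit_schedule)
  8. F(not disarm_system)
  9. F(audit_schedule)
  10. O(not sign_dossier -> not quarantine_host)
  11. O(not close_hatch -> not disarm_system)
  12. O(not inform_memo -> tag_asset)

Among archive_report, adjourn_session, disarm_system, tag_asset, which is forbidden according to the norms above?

F(not disarm_system) at premise 8 means O(disarm_system).
Premise 11 is O(not close_hatch -> not disarm_system); contrapositively O(disarm_system -> close_hatch). Since O(disarm_system) holds, K gives O(close_hatch).
Premise 2 is O(sign_dossier -> not close_hatch); contrapositively O(close_hatch -> not sign_dossier). Since O(close_hatch) holds, K gives O(not sign_dossier).
Applying K to premise 10 (O(not sign_dossier -> not quarantine_host)) and O(not sign_dossier) yields O(not quarantine_host).
From O(not quarantine_host) and premise 4, O(not quarantine_host -> mute_channel), we obtain O(mute_channel).
The contrapositive of premise 5 (O(not tag_asset -> not mute_channel)) is O(mute_channel -> tag_asset), and O(mute_channel) is already established, so O(tag_asset).
The contrapositive of premise 1 (O(archive_report -> not tag_asset)) is O(tag_asset -> not archive_report), and O(tag_asset) is already established, so O(not archive_report).
So O(not archive_report) holds, i.e. archive_report is forbidden. None of the other listed options is forbidden under the premises.

archive_report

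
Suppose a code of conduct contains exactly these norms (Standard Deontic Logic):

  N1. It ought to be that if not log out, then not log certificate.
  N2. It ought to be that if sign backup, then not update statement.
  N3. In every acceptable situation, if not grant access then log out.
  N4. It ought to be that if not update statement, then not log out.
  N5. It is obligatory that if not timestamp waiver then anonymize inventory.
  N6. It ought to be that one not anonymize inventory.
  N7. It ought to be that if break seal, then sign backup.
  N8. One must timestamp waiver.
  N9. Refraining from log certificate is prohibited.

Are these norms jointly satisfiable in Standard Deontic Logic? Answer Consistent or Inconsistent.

Consistent

Premise 5 is O(¬timestamp_waiver → anonymize_inventory), but O(¬timestamp_waiver) is not derivable from the premises, so it does not yield O(anonymize_inventory).
So O(anonymize_inventory) is not derivable, and the apparent clash with O(¬anonymize_inventory) does not arise.
A world satisfying every obligation exists (e.g. anonymize_inventory=false, break_seal=false, grant_access=false, log_certificate=true, log_out=true, sign_backup=false, timestamp_waiver=true, update_statement=true); no atom is both obligatory and forbidden, so the set is consistent.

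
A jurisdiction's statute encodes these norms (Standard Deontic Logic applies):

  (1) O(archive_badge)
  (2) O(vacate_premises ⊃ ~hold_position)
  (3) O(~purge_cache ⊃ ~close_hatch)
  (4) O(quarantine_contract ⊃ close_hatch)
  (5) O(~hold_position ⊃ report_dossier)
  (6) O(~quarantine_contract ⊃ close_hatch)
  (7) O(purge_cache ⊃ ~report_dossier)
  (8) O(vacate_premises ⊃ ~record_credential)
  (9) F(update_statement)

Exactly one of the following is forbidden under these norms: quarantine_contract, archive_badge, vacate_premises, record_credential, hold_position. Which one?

Premises 6 and 4 cover both cases: O(~quarantine_contract ⊃ close_hatch) and O(quarantine_contract ⊃ close_hatch). Since ~quarantine_contract ∨ quarantine_contract is a tautology, O(close_hatch) follows.
Premise 3, O(~purge_cache ⊃ ~close_hatch), contraposes to O(close_hatch ⊃ purge_cache); with O(close_hatch) we get O(purge_cache).
Applying K to premise 7 (O(purge_cache ⊃ ~report_dossier)) and O(purge_cache) yields O(~report_dossier).
The contrapositive of premise 5 (O(~hold_position ⊃ report_dossier)) is O(~report_dossier ⊃ hold_position), and O(~report_dossier) is already established, so O(hold_position).
The contrapositive of premise 2 (O(vacate_premises ⊃ ~hold_position)) is O(hold_position ⊃ ~vacate_premises), and O(hold_position) is already established, so O(~vacate_premises).
So O(~vacate_premises) holds, i.e. vacate_premises is forbidden. None of the other listed options is forbidden under the premises.

vacate_premises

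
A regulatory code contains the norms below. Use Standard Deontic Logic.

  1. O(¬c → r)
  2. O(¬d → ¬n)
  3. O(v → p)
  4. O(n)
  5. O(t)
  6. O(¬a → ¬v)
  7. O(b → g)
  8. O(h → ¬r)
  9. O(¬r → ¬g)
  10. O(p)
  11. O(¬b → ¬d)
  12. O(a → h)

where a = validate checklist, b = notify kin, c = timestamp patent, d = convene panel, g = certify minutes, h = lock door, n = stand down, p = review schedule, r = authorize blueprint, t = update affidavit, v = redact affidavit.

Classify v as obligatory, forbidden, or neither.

Forbidden

From premise 4 we have O(n).
The contrapositive of premise 2 (O(¬d → ¬n)) is O(n → d), and O(n) is already established, so O(d).
Premise 11, O(¬b → ¬d), contraposes to O(d → b); with O(d) we get O(b).
With premise 7, O(b → g), the K-axiom yields O(g).
The contrapositive of premise 9 (O(¬r → ¬g)) is O(g → r), and O(g) is already established, so O(r).
Premise 8, O(h → ¬r), contraposes to O(r → ¬h); with O(r) we get O(¬h).
Premise 12, O(a → h), contraposes to O(¬h → ¬a); with O(¬h) we get O(¬a).
Premise 6 is O(¬a → ¬v); since O(¬a), deontic closure gives O(¬v).
Premises 1, 3, 5, 10 do not contribute to this derivation.
Thus O(¬v), which is F(v): v is forbidden.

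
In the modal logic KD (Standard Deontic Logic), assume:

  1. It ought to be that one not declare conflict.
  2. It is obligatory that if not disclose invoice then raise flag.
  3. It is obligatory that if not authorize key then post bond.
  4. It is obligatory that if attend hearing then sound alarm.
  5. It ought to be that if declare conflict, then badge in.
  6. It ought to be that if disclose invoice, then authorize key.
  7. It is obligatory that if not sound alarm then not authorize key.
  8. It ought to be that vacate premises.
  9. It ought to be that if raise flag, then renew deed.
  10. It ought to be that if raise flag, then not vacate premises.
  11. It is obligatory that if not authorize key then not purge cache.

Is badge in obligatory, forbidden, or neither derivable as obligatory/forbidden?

Neither

Premise 5 is O(declare_conflict → badge_in), but O(declare_conflict) is not derivable from the premises, so it does not yield O(badge_in).
No premise or chain of K-axiom applications forces O(badge_in), and none forces O(¬badge_in). So badge_in is neither obligatory nor forbidden under these norms.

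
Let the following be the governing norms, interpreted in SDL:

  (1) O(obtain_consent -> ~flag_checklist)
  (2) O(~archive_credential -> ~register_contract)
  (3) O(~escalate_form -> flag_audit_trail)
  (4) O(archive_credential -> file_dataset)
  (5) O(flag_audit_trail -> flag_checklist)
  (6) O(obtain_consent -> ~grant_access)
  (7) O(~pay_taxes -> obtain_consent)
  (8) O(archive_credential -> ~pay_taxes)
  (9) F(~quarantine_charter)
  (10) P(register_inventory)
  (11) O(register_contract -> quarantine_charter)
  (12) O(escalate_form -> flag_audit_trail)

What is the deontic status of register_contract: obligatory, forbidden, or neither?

By case analysis on ~escalate_form: premise 3 gives O(~escalate_form -> flag_audit_trail) and premise 12 gives O(escalate_form -> flag_audit_trail), so O(flag_audit_trail) either way.
Applying K to premise 5 (O(flag_audit_trail -> flag_checklist)) and O(flag_audit_trail) yields O(flag_checklist).
Premise 1, O(obtain_consent -> ~flag_checklist), contraposes to O(flag_checklist -> ~obtain_consent); with O(flag_checklist) we get O(~obtain_consent).
Premise 7 is O(~pay_taxes -> obtain_consent); contrapositively O(~obtain_consent -> pay_taxes). Since O(~obtain_consent) holds, K gives O(pay_taxes).
The contrapositive of premise 8 (O(archive_credential -> ~pay_taxes)) is O(pay_taxes -> ~archive_credential), and O(pay_taxes) is already established, so O(~archive_credential).
From O(~archive_credential) and premise 2, O(~archive_credential -> ~register_contract), we obtain O(~register_contract).
Premises 4, 6, 9, 10, 11 do not contribute to this derivation.
Thus O(~register_contract), which is F(register_contract): register_contract is forbidden.

Forbidden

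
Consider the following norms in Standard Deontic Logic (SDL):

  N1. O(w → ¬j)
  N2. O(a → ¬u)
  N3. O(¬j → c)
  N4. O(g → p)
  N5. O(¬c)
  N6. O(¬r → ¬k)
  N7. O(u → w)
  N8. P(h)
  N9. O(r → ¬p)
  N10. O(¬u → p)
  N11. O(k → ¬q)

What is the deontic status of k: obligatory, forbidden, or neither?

Premise 5 states O(¬c) outright.
Premise 3 is O(¬j → c); contrapositively O(¬c → j). Since O(¬c) holds, K gives O(j).
The contrapositive of premise 1 (O(w → ¬j)) is O(j → ¬w), and O(j) is already established, so O(¬w).
The contrapositive of premise 7 (O(u → w)) is O(¬w → ¬u), and O(¬w) is already established, so O(¬u).
Applying K to premise 10 (O(¬u → p)) and O(¬u) yields O(p).
The contrapositive of premise 9 (O(r → ¬p)) is O(p → ¬r), and O(p) is already established, so O(¬r).
Premise 6 is O(¬r → ¬k); since O(¬r), deontic closure gives O(¬k).
Premises 2, 4, 8, 11 do not contribute to this derivation.
Thus O(¬k), which is F(k): k is forbidden.

Forbidden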